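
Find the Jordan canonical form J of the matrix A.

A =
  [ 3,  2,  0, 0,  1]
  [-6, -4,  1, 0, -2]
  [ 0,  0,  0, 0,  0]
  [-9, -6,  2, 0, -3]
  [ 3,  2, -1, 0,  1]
J_3(0) ⊕ J_1(0) ⊕ J_1(0)

The characteristic polynomial is
  det(x·I − A) = x^5

Eigenvalues and multiplicities (the geometric multiplicity of λ is n − rank(A − λI), which equals the number of Jordan blocks for λ):
  λ = 0: algebraic multiplicity = 5, geometric multiplicity = 3

Determining the block sizes for each eigenvalue:
  λ = 0: with am = 5 and gm = 3, the partition is not yet determined (e.g. several partitions of 5 into 3 parts exist). Let N = A − (0)·I. Computing rank(N^1) = 2, rank(N^2) = 1, rank(N^3) = 0; the number of blocks of size ≥ j is rank(N^{j−1}) − rank(N^j), giving [3, 1, 1]. So we have 1 block(s) of size 3, 2 block(s) of size 1 → block sizes [3, 1, 1]

Assembling the blocks gives a Jordan form
J =
  [0, 1, 0, 0, 0]
  [0, 0, 1, 0, 0]
  [0, 0, 0, 0, 0]
  [0, 0, 0, 0, 0]
  [0, 0, 0, 0, 0]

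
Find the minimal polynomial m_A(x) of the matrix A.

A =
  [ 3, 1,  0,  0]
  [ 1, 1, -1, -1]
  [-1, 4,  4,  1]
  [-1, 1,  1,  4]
x^3 - 9*x^2 + 27*x - 27

The characteristic polynomial is χ_A(x) = (x - 3)^4, so the eigenvalues are known. The minimal polynomial is
  m_A(x) = Π_λ (x − λ)^{k_λ}
where k_λ is the size of the *largest* Jordan block for λ (equivalently, the smallest k with (A − λI)^k v = 0 for every generalised eigenvector v of λ).

  λ = 3: largest Jordan block has size 3, contributing (x − 3)^3

So m_A(x) = (x - 3)^3 = x^3 - 9*x^2 + 27*x - 27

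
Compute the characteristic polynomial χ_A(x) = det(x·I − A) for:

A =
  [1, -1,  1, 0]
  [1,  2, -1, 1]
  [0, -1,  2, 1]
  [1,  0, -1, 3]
x^4 - 8*x^3 + 24*x^2 - 32*x + 16

Expanding det(x·I − A) (e.g. by cofactor expansion or by noting that A is similar to its Jordan form J, which has the same characteristic polynomial as A) gives
  χ_A(x) = x^4 - 8*x^3 + 24*x^2 - 32*x + 16
which factors as (x - 2)^4. The eigenvalues (with algebraic multiplicities) are λ = 2 with multiplicity 4.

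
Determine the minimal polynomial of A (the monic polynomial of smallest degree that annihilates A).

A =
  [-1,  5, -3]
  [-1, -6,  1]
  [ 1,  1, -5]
x^3 + 12*x^2 + 48*x + 64

The characteristic polynomial is χ_A(x) = (x + 4)^3, so the eigenvalues are known. The minimal polynomial is
  m_A(x) = Π_λ (x − λ)^{k_λ}
where k_λ is the size of the *largest* Jordan block for λ (equivalently, the smallest k with (A − λI)^k v = 0 for every generalised eigenvector v of λ).

  λ = -4: largest Jordan block has size 3, contributing (x + 4)^3

So m_A(x) = (x + 4)^3 = x^3 + 12*x^2 + 48*x + 64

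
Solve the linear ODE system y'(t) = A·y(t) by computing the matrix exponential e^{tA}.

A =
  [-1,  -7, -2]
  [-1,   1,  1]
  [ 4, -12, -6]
e^{tA} =
  [t*exp(-2*t) + exp(-2*t), -2*t^2*exp(-2*t) - 7*t*exp(-2*t), -t^2*exp(-2*t)/2 - 2*t*exp(-2*t)]
  [-t*exp(-2*t), 2*t^2*exp(-2*t) + 3*t*exp(-2*t) + exp(-2*t), t^2*exp(-2*t)/2 + t*exp(-2*t)]
  [4*t*exp(-2*t), -8*t^2*exp(-2*t) - 12*t*exp(-2*t), -2*t^2*exp(-2*t) - 4*t*exp(-2*t) + exp(-2*t)]

Strategy: write A = P · J · P⁻¹ where J is a Jordan canonical form, so e^{tA} = P · e^{tJ} · P⁻¹, and e^{tJ} can be computed block-by-block.

A has Jordan form
J =
  [-2,  1,  0]
  [ 0, -2,  1]
  [ 0,  0, -2]
(up to reordering of blocks).

Per-block formulas:
  For a 3×3 Jordan block J_3(-2): exp(t · J_3(-2)) = e^(-2t)·(I + t·N + (t^2/2)·N^2), where N is the 3×3 nilpotent shift.

After assembling e^{tJ} and conjugating by P, we get:

e^{tA} =
  [t*exp(-2*t) + exp(-2*t), -2*t^2*exp(-2*t) - 7*t*exp(-2*t), -t^2*exp(-2*t)/2 - 2*t*exp(-2*t)]
  [-t*exp(-2*t), 2*t^2*exp(-2*t) + 3*t*exp(-2*t) + exp(-2*t), t^2*exp(-2*t)/2 + t*exp(-2*t)]
  [4*t*exp(-2*t), -8*t^2*exp(-2*t) - 12*t*exp(-2*t), -2*t^2*exp(-2*t) - 4*t*exp(-2*t) + exp(-2*t)]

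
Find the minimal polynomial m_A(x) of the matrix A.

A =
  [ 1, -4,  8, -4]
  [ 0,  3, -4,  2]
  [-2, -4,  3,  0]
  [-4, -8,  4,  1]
x^2 - 4*x + 3

The characteristic polynomial is χ_A(x) = (x - 3)^2*(x - 1)^2, so the eigenvalues are known. The minimal polynomial is
  m_A(x) = Π_λ (x − λ)^{k_λ}
where k_λ is the size of the *largest* Jordan block for λ (equivalently, the smallest k with (A − λI)^k v = 0 for every generalised eigenvector v of λ).

  λ = 1: largest Jordan block has size 1, contributing (x − 1)
  λ = 3: largest Jordan block has size 1, contributing (x − 3)

So m_A(x) = (x - 3)*(x - 1) = x^2 - 4*x + 3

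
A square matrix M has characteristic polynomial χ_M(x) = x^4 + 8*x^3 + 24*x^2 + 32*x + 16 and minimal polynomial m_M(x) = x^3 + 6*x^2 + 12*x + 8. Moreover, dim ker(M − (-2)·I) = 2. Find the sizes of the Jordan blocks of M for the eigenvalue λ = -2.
Block sizes for λ = -2: [3, 1]

Step 1 — from the characteristic polynomial, algebraic multiplicity of λ = -2 is 4. From dim ker(M − (-2)·I) = 2, there are exactly 2 Jordan blocks for λ = -2.
Step 2 — from the minimal polynomial, the factor (x + 2)^3 tells us the largest block for λ = -2 has size 3.
Step 3 — with total size 4, 2 blocks, and largest block 3, the block sizes (in nonincreasing order) are [3, 1].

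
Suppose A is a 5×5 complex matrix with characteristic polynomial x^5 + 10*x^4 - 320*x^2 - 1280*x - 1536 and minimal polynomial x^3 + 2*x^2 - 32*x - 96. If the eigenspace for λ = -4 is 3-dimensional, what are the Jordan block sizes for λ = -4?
Block sizes for λ = -4: [2, 1, 1]

Step 1 — from the characteristic polynomial, algebraic multiplicity of λ = -4 is 4. From dim ker(A − (-4)·I) = 3, there are exactly 3 Jordan blocks for λ = -4.
Step 2 — from the minimal polynomial, the factor (x + 4)^2 tells us the largest block for λ = -4 has size 2.
Step 3 — with total size 4, 3 blocks, and largest block 2, the block sizes (in nonincreasing order) are [2, 1, 1].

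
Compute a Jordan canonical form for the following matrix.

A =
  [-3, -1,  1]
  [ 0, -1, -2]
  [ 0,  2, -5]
J_2(-3) ⊕ J_1(-3)

The characteristic polynomial is
  det(x·I − A) = x^3 + 9*x^2 + 27*x + 27 = (x + 3)^3

Eigenvalues and multiplicities (the geometric multiplicity of λ is n − rank(A − λI), which equals the number of Jordan blocks for λ):
  λ = -3: algebraic multiplicity = 3, geometric multiplicity = 2

Determining the block sizes for each eigenvalue:
  λ = -3: 2 blocks summing to 3 forces exactly one block of size 2 and the rest size 1 → block sizes [2, 1]

Assembling the blocks gives a Jordan form
J =
  [-3,  1,  0]
  [ 0, -3,  0]
  [ 0,  0, -3]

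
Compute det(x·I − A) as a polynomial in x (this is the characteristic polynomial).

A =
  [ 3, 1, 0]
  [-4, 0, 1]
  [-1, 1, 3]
x^3 - 6*x^2 + 12*x - 8

Expanding det(x·I − A) (e.g. by cofactor expansion or by noting that A is similar to its Jordan form J, which has the same characteristic polynomial as A) gives
  χ_A(x) = x^3 - 6*x^2 + 12*x - 8
which factors as (x - 2)^3. The eigenvalues (with algebraic multiplicities) are λ = 2 with multiplicity 3.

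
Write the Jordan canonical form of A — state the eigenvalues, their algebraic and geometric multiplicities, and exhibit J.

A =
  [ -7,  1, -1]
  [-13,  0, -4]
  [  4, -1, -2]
J_3(-3)

The characteristic polynomial is
  det(x·I − A) = x^3 + 9*x^2 + 27*x + 27 = (x + 3)^3

Eigenvalues and multiplicities (the geometric multiplicity of λ is n − rank(A − λI), which equals the number of Jordan blocks for λ):
  λ = -3: algebraic multiplicity = 3, geometric multiplicity = 1

Determining the block sizes for each eigenvalue:
  λ = -3: one block (gm = 1), so the single block has size am = 3 → block sizes [3]

Assembling the blocks gives a Jordan form
J =
  [-3,  1,  0]
  [ 0, -3,  1]
  [ 0,  0, -3]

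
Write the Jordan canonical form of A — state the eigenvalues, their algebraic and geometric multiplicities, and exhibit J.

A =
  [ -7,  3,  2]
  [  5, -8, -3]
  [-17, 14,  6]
J_3(-3)

The characteristic polynomial is
  det(x·I − A) = x^3 + 9*x^2 + 27*x + 27 = (x + 3)^3

Eigenvalues and multiplicities (the geometric multiplicity of λ is n − rank(A − λI), which equals the number of Jordan blocks for λ):
  λ = -3: algebraic multiplicity = 3, geometric multiplicity = 1

Determining the block sizes for each eigenvalue:
  λ = -3: one block (gm = 1), so the single block has size am = 3 → block sizes [3]

Assembling the blocks gives a Jordan form
J =
  [-3,  1,  0]
  [ 0, -3,  1]
  [ 0,  0, -3]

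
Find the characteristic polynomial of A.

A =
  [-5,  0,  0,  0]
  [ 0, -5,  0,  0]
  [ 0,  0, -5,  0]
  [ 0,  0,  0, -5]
x^4 + 20*x^3 + 150*x^2 + 500*x + 625

Expanding det(x·I − A) (e.g. by cofactor expansion or by noting that A is similar to its Jordan form J, which has the same characteristic polynomial as A) gives
  χ_A(x) = x^4 + 20*x^3 + 150*x^2 + 500*x + 625
which factors as (x + 5)^4. The eigenvalues (with algebraic multiplicities) are λ = -5 with multiplicity 4.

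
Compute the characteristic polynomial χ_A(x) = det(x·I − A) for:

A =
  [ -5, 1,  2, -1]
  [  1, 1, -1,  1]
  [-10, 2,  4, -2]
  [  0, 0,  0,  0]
x^4

Expanding det(x·I − A) (e.g. by cofactor expansion or by noting that A is similar to its Jordan form J, which has the same characteristic polynomial as A) gives
  χ_A(x) = x^4
which factors as x^4. The eigenvalues (with algebraic multiplicities) are λ = 0 with multiplicity 4.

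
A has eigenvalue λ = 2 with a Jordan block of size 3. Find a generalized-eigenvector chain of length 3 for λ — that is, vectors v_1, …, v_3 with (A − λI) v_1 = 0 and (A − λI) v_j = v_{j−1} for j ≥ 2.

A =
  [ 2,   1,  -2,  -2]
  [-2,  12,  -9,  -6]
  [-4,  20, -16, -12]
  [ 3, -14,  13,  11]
A Jordan chain for λ = 2 of length 3:
v_1 = (-2, -4, -8, 6)ᵀ
v_2 = (1, 4, 8, -5)ᵀ
v_3 = (3, 1, 0, 0)ᵀ

Let N = A − (2)·I. We want v_3 with N^3 v_3 = 0 but N^2 v_3 ≠ 0; then v_{j-1} := N · v_j for j = 3, …, 2.

Pick v_3 = (3, 1, 0, 0)ᵀ.
Then v_2 = N · v_3 = (1, 4, 8, -5)ᵀ.
Then v_1 = N · v_2 = (-2, -4, -8, 6)ᵀ.

Sanity check: (A − (2)·I) v_1 = (0, 0, 0, 0)ᵀ = 0. ✓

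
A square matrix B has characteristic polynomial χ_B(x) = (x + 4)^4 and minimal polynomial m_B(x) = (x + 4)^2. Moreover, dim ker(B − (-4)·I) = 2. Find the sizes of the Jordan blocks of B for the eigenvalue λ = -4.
Block sizes for λ = -4: [2, 2]

Step 1 — from the characteristic polynomial, algebraic multiplicity of λ = -4 is 4. From dim ker(B − (-4)·I) = 2, there are exactly 2 Jordan blocks for λ = -4.
Step 2 — from the minimal polynomial, the factor (x + 4)^2 tells us the largest block for λ = -4 has size 2.
Step 3 — with total size 4, 2 blocks, and largest block 2, the block sizes (in nonincreasing order) are [2, 2].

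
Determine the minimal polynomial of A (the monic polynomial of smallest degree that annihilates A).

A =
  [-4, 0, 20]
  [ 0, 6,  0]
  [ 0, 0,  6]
x^2 - 2*x - 24

The characteristic polynomial is χ_A(x) = (x - 6)^2*(x + 4), so the eigenvalues are known. The minimal polynomial is
  m_A(x) = Π_λ (x − λ)^{k_λ}
where k_λ is the size of the *largest* Jordan block for λ (equivalently, the smallest k with (A − λI)^k v = 0 for every generalised eigenvector v of λ).

  λ = -4: largest Jordan block has size 1, contributing (x + 4)
  λ = 6: largest Jordan block has size 1, contributing (x − 6)

So m_A(x) = (x - 6)*(x + 4) = x^2 - 2*x - 24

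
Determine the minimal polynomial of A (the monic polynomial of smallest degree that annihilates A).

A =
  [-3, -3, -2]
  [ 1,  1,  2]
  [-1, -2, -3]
x^3 + 5*x^2 + 8*x + 4

The characteristic polynomial is χ_A(x) = (x + 1)*(x + 2)^2, so the eigenvalues are known. The minimal polynomial is
  m_A(x) = Π_λ (x − λ)^{k_λ}
where k_λ is the size of the *largest* Jordan block for λ (equivalently, the smallest k with (A − λI)^k v = 0 for every generalised eigenvector v of λ).

  λ = -2: largest Jordan block has size 2, contributing (x + 2)^2
  λ = -1: largest Jordan block has size 1, contributing (x + 1)

So m_A(x) = (x + 1)*(x + 2)^2 = x^3 + 5*x^2 + 8*x + 4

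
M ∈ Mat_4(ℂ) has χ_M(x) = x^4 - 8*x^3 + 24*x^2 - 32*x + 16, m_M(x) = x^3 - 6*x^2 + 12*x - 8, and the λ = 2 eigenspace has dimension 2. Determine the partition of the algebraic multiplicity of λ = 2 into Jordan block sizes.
Block sizes for λ = 2: [3, 1]

Step 1 — from the characteristic polynomial, algebraic multiplicity of λ = 2 is 4. From dim ker(M − (2)·I) = 2, there are exactly 2 Jordan blocks for λ = 2.
Step 2 — from the minimal polynomial, the factor (x − 2)^3 tells us the largest block for λ = 2 has size 3.
Step 3 — with total size 4, 2 blocks, and largest block 3, the block sizes (in nonincreasing order) are [3, 1].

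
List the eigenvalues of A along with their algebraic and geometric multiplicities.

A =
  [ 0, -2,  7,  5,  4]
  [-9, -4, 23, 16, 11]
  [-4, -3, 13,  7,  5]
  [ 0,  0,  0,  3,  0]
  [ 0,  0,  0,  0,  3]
λ = 3: alg = 5, geom = 3

Step 1 — factor the characteristic polynomial to read off the algebraic multiplicities:
  χ_A(x) = (x - 3)^5

Step 2 — compute geometric multiplicities via the rank-nullity identity g(λ) = n − rank(A − λI):
  rank(A − (3)·I) = 2, so dim ker(A − (3)·I) = n − 2 = 3

Summary:
  λ = 3: algebraic multiplicity = 5, geometric multiplicity = 3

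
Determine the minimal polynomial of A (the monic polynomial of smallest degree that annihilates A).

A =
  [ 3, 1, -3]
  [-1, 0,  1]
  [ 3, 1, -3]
x^3

The characteristic polynomial is χ_A(x) = x^3, so the eigenvalues are known. The minimal polynomial is
  m_A(x) = Π_λ (x − λ)^{k_λ}
where k_λ is the size of the *largest* Jordan block for λ (equivalently, the smallest k with (A − λI)^k v = 0 for every generalised eigenvector v of λ).

  λ = 0: largest Jordan block has size 3, contributing (x − 0)^3

So m_A(x) = x^3 = x^3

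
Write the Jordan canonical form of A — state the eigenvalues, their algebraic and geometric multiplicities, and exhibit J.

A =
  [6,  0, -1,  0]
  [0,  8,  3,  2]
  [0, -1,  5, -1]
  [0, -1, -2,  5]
J_3(6) ⊕ J_1(6)

The characteristic polynomial is
  det(x·I − A) = x^4 - 24*x^3 + 216*x^2 - 864*x + 1296 = (x - 6)^4

Eigenvalues and multiplicities (the geometric multiplicity of λ is n − rank(A − λI), which equals the number of Jordan blocks for λ):
  λ = 6: algebraic multiplicity = 4, geometric multiplicity = 2

Determining the block sizes for each eigenvalue:
  λ = 6: with am = 4 and gm = 2, the partition is not yet determined (e.g. several partitions of 4 into 2 parts exist). Let N = A − (6)·I. Computing rank(N^1) = 2, rank(N^2) = 1, rank(N^3) = 0; the number of blocks of size ≥ j is rank(N^{j−1}) − rank(N^j), giving [2, 1, 1]. So we have 1 block(s) of size 3, 1 block(s) of size 1 → block sizes [3, 1]

Assembling the blocks gives a Jordan form
J =
  [6, 1, 0, 0]
  [0, 6, 1, 0]
  [0, 0, 6, 0]
  [0, 0, 0, 6]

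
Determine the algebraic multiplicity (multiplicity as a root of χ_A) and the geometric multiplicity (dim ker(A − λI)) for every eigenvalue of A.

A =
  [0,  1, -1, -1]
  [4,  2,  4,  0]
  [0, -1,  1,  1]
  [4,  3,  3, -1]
λ = 0: alg = 3, geom = 2; λ = 2: alg = 1, geom = 1

Step 1 — factor the characteristic polynomial to read off the algebraic multiplicities:
  χ_A(x) = x^3*(x - 2)

Step 2 — compute geometric multiplicities via the rank-nullity identity g(λ) = n − rank(A − λI):
  rank(A − (0)·I) = 2, so dim ker(A − (0)·I) = n − 2 = 2
  rank(A − (2)·I) = 3, so dim ker(A − (2)·I) = n − 3 = 1

Summary:
  λ = 0: algebraic multiplicity = 3, geometric multiplicity = 2
  λ = 2: algebraic multiplicity = 1, geometric multiplicity = 1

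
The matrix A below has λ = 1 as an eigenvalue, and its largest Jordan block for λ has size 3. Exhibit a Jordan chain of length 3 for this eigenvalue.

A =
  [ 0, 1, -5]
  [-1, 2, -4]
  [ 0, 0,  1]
A Jordan chain for λ = 1 of length 3:
v_1 = (1, 1, 0)ᵀ
v_2 = (-5, -4, 0)ᵀ
v_3 = (0, 0, 1)ᵀ

Let N = A − (1)·I. We want v_3 with N^3 v_3 = 0 but N^2 v_3 ≠ 0; then v_{j-1} := N · v_j for j = 3, …, 2.

Pick v_3 = (0, 0, 1)ᵀ.
Then v_2 = N · v_3 = (-5, -4, 0)ᵀ.
Then v_1 = N · v_2 = (1, 1, 0)ᵀ.

Sanity check: (A − (1)·I) v_1 = (0, 0, 0)ᵀ = 0. ✓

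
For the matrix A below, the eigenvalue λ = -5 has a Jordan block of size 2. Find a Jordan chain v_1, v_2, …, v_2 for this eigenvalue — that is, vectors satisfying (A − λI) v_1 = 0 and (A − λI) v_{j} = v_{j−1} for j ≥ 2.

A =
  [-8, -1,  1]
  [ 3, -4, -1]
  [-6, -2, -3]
A Jordan chain for λ = -5 of length 2:
v_1 = (-3, 3, -6)ᵀ
v_2 = (1, 0, 0)ᵀ

Let N = A − (-5)·I. We want v_2 with N^2 v_2 = 0 but N^1 v_2 ≠ 0; then v_{j-1} := N · v_j for j = 2, …, 2.

Pick v_2 = (1, 0, 0)ᵀ.
Then v_1 = N · v_2 = (-3, 3, -6)ᵀ.

Sanity check: (A − (-5)·I) v_1 = (0, 0, 0)ᵀ = 0. ✓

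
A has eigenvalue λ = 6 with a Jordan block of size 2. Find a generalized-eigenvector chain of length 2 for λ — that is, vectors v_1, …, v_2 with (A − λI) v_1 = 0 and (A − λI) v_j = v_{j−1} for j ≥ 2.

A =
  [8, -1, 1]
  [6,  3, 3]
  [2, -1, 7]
A Jordan chain for λ = 6 of length 2:
v_1 = (2, 6, 2)ᵀ
v_2 = (1, 0, 0)ᵀ

Let N = A − (6)·I. We want v_2 with N^2 v_2 = 0 but N^1 v_2 ≠ 0; then v_{j-1} := N · v_j for j = 2, …, 2.

Pick v_2 = (1, 0, 0)ᵀ.
Then v_1 = N · v_2 = (2, 6, 2)ᵀ.

Sanity check: (A − (6)·I) v_1 = (0, 0, 0)ᵀ = 0. ✓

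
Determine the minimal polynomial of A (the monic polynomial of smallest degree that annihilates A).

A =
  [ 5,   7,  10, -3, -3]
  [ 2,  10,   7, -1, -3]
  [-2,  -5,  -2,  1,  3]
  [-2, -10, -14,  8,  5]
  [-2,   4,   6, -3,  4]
x^3 - 15*x^2 + 75*x - 125

The characteristic polynomial is χ_A(x) = (x - 5)^5, so the eigenvalues are known. The minimal polynomial is
  m_A(x) = Π_λ (x − λ)^{k_λ}
where k_λ is the size of the *largest* Jordan block for λ (equivalently, the smallest k with (A − λI)^k v = 0 for every generalised eigenvector v of λ).

  λ = 5: largest Jordan block has size 3, contributing (x − 5)^3

So m_A(x) = (x - 5)^3 = x^3 - 15*x^2 + 75*x - 125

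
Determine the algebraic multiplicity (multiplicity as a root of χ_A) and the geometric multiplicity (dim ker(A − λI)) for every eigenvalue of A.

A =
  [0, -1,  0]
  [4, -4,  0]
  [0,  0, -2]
λ = -2: alg = 3, geom = 2

Step 1 — factor the characteristic polynomial to read off the algebraic multiplicities:
  χ_A(x) = (x + 2)^3

Step 2 — compute geometric multiplicities via the rank-nullity identity g(λ) = n − rank(A − λI):
  rank(A − (-2)·I) = 1, so dim ker(A − (-2)·I) = n − 1 = 2

Summary:
  λ = -2: algebraic multiplicity = 3, geometric multiplicity = 2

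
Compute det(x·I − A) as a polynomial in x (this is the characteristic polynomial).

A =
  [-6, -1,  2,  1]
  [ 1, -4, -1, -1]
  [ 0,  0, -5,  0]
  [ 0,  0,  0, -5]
x^4 + 20*x^3 + 150*x^2 + 500*x + 625

Expanding det(x·I − A) (e.g. by cofactor expansion or by noting that A is similar to its Jordan form J, which has the same characteristic polynomial as A) gives
  χ_A(x) = x^4 + 20*x^3 + 150*x^2 + 500*x + 625
which factors as (x + 5)^4. The eigenvalues (with algebraic multiplicities) are λ = -5 with multiplicity 4.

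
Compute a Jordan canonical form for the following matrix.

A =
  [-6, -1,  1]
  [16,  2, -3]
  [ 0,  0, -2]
J_3(-2)

The characteristic polynomial is
  det(x·I − A) = x^3 + 6*x^2 + 12*x + 8 = (x + 2)^3

Eigenvalues and multiplicities (the geometric multiplicity of λ is n − rank(A − λI), which equals the number of Jordan blocks for λ):
  λ = -2: algebraic multiplicity = 3, geometric multiplicity = 1

Determining the block sizes for each eigenvalue:
  λ = -2: one block (gm = 1), so the single block has size am = 3 → block sizes [3]

Assembling the blocks gives a Jordan form
J =
  [-2,  1,  0]
  [ 0, -2,  1]
  [ 0,  0, -2]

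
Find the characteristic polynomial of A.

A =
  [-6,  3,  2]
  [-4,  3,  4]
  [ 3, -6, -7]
x^3 + 10*x^2 + 33*x + 36

Expanding det(x·I − A) (e.g. by cofactor expansion or by noting that A is similar to its Jordan form J, which has the same characteristic polynomial as A) gives
  χ_A(x) = x^3 + 10*x^2 + 33*x + 36
which factors as (x + 3)^2*(x + 4). The eigenvalues (with algebraic multiplicities) are λ = -4 with multiplicity 1, λ = -3 with multiplicity 2.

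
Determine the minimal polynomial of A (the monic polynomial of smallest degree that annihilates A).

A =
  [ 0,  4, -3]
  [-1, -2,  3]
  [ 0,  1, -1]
x^3 + 3*x^2 + 3*x + 1

The characteristic polynomial is χ_A(x) = (x + 1)^3, so the eigenvalues are known. The minimal polynomial is
  m_A(x) = Π_λ (x − λ)^{k_λ}
where k_λ is the size of the *largest* Jordan block for λ (equivalently, the smallest k with (A − λI)^k v = 0 for every generalised eigenvector v of λ).

  λ = -1: largest Jordan block has size 3, contributing (x + 1)^3

So m_A(x) = (x + 1)^3 = x^3 + 3*x^2 + 3*x + 1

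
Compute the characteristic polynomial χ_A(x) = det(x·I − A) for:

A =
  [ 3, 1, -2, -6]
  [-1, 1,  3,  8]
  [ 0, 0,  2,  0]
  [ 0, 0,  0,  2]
x^4 - 8*x^3 + 24*x^2 - 32*x + 16

Expanding det(x·I − A) (e.g. by cofactor expansion or by noting that A is similar to its Jordan form J, which has the same characteristic polynomial as A) gives
  χ_A(x) = x^4 - 8*x^3 + 24*x^2 - 32*x + 16
which factors as (x - 2)^4. The eigenvalues (with algebraic multiplicities) are λ = 2 with multiplicity 4.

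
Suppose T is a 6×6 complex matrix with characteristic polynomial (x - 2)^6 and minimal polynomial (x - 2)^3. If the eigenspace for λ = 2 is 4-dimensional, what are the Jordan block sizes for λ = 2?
Block sizes for λ = 2: [3, 1, 1, 1]

Step 1 — from the characteristic polynomial, algebraic multiplicity of λ = 2 is 6. From dim ker(T − (2)·I) = 4, there are exactly 4 Jordan blocks for λ = 2.
Step 2 — from the minimal polynomial, the factor (x − 2)^3 tells us the largest block for λ = 2 has size 3.
Step 3 — with total size 6, 4 blocks, and largest block 3, the block sizes (in nonincreasing order) are [3, 1, 1, 1].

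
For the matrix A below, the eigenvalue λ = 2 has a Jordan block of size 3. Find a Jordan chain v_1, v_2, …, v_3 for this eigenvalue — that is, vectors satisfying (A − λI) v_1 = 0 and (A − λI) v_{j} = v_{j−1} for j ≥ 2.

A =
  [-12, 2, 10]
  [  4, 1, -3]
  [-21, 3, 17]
A Jordan chain for λ = 2 of length 3:
v_1 = (-6, 3, -9)ᵀ
v_2 = (-14, 4, -21)ᵀ
v_3 = (1, 0, 0)ᵀ

Let N = A − (2)·I. We want v_3 with N^3 v_3 = 0 but N^2 v_3 ≠ 0; then v_{j-1} := N · v_j for j = 3, …, 2.

Pick v_3 = (1, 0, 0)ᵀ.
Then v_2 = N · v_3 = (-14, 4, -21)ᵀ.
Then v_1 = N · v_2 = (-6, 3, -9)ᵀ.

Sanity check: (A − (2)·I) v_1 = (0, 0, 0)ᵀ = 0. ✓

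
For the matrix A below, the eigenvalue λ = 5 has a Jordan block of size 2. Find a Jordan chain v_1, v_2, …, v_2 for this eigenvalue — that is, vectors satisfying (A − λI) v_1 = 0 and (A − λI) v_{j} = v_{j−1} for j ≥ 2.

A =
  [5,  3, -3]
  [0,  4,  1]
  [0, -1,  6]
A Jordan chain for λ = 5 of length 2:
v_1 = (3, -1, -1)ᵀ
v_2 = (0, 1, 0)ᵀ

Let N = A − (5)·I. We want v_2 with N^2 v_2 = 0 but N^1 v_2 ≠ 0; then v_{j-1} := N · v_j for j = 2, …, 2.

Pick v_2 = (0, 1, 0)ᵀ.
Then v_1 = N · v_2 = (3, -1, -1)ᵀ.

Sanity check: (A − (5)·I) v_1 = (0, 0, 0)ᵀ = 0. ✓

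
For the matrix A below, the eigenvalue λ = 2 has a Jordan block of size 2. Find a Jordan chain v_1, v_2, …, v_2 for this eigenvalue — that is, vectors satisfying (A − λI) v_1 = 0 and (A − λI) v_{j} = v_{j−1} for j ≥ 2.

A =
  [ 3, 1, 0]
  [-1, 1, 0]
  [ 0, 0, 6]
A Jordan chain for λ = 2 of length 2:
v_1 = (1, -1, 0)ᵀ
v_2 = (1, 0, 0)ᵀ

Let N = A − (2)·I. We want v_2 with N^2 v_2 = 0 but N^1 v_2 ≠ 0; then v_{j-1} := N · v_j for j = 2, …, 2.

Pick v_2 = (1, 0, 0)ᵀ.
Then v_1 = N · v_2 = (1, -1, 0)ᵀ.

Sanity check: (A − (2)·I) v_1 = (0, 0, 0)ᵀ = 0. ✓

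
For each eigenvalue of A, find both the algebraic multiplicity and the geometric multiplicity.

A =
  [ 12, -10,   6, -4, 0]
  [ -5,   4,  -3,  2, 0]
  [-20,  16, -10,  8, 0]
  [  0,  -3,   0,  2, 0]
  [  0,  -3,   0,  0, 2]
λ = 2: alg = 5, geom = 3

Step 1 — factor the characteristic polynomial to read off the algebraic multiplicities:
  χ_A(x) = (x - 2)^5

Step 2 — compute geometric multiplicities via the rank-nullity identity g(λ) = n − rank(A − λI):
  rank(A − (2)·I) = 2, so dim ker(A − (2)·I) = n − 2 = 3

Summary:
  λ = 2: algebraic multiplicity = 5, geometric multiplicity = 3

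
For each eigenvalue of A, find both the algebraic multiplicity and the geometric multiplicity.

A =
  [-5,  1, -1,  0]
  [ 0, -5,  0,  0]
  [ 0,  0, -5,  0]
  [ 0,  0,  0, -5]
λ = -5: alg = 4, geom = 3

Step 1 — factor the characteristic polynomial to read off the algebraic multiplicities:
  χ_A(x) = (x + 5)^4

Step 2 — compute geometric multiplicities via the rank-nullity identity g(λ) = n − rank(A − λI):
  rank(A − (-5)·I) = 1, so dim ker(A − (-5)·I) = n − 1 = 3

Summary:
  λ = -5: algebraic multiplicity = 4, geometric multiplicity = 3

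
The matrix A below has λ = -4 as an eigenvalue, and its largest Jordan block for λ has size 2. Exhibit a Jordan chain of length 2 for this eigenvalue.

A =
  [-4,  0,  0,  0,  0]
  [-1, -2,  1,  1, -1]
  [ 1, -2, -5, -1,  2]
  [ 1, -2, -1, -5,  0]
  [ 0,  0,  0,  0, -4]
A Jordan chain for λ = -4 of length 2:
v_1 = (0, -1, 1, 1, 0)ᵀ
v_2 = (1, 0, 0, 0, 0)ᵀ

Let N = A − (-4)·I. We want v_2 with N^2 v_2 = 0 but N^1 v_2 ≠ 0; then v_{j-1} := N · v_j for j = 2, …, 2.

Pick v_2 = (1, 0, 0, 0, 0)ᵀ.
Then v_1 = N · v_2 = (0, -1, 1, 1, 0)ᵀ.

Sanity check: (A − (-4)·I) v_1 = (0, 0, 0, 0, 0)ᵀ = 0. ✓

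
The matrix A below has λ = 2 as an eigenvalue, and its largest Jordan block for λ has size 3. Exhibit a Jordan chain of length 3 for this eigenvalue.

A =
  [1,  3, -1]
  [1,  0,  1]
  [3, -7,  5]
A Jordan chain for λ = 2 of length 3:
v_1 = (1, 0, -1)ᵀ
v_2 = (-1, 1, 3)ᵀ
v_3 = (1, 0, 0)ᵀ

Let N = A − (2)·I. We want v_3 with N^3 v_3 = 0 but N^2 v_3 ≠ 0; then v_{j-1} := N · v_j for j = 3, …, 2.

Pick v_3 = (1, 0, 0)ᵀ.
Then v_2 = N · v_3 = (-1, 1, 3)ᵀ.
Then v_1 = N · v_2 = (1, 0, -1)ᵀ.

Sanity check: (A − (2)·I) v_1 = (0, 0, 0)ᵀ = 0. ✓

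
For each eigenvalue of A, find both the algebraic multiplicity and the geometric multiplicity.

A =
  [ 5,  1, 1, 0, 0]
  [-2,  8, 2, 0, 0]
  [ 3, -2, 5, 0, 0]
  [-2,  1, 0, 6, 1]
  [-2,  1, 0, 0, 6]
λ = 6: alg = 5, geom = 2

Step 1 — factor the characteristic polynomial to read off the algebraic multiplicities:
  χ_A(x) = (x - 6)^5

Step 2 — compute geometric multiplicities via the rank-nullity identity g(λ) = n − rank(A − λI):
  rank(A − (6)·I) = 3, so dim ker(A − (6)·I) = n − 3 = 2

Summary:
  λ = 6: algebraic multiplicity = 5, geometric multiplicity = 2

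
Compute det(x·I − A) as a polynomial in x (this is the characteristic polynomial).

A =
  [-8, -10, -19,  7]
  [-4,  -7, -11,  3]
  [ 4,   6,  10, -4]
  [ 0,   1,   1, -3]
x^4 + 8*x^3 + 24*x^2 + 32*x + 16

Expanding det(x·I − A) (e.g. by cofactor expansion or by noting that A is similar to its Jordan form J, which has the same characteristic polynomial as A) gives
  χ_A(x) = x^4 + 8*x^3 + 24*x^2 + 32*x + 16
which factors as (x + 2)^4. The eigenvalues (with algebraic multiplicities) are λ = -2 with multiplicity 4.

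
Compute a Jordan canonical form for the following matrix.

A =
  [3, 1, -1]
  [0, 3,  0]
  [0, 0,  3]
J_2(3) ⊕ J_1(3)

The characteristic polynomial is
  det(x·I − A) = x^3 - 9*x^2 + 27*x - 27 = (x - 3)^3

Eigenvalues and multiplicities (the geometric multiplicity of λ is n − rank(A − λI), which equals the number of Jordan blocks for λ):
  λ = 3: algebraic multiplicity = 3, geometric multiplicity = 2

Determining the block sizes for each eigenvalue:
  λ = 3: 2 blocks summing to 3 forces exactly one block of size 2 and the rest size 1 → block sizes [2, 1]

Assembling the blocks gives a Jordan form
J =
  [3, 1, 0]
  [0, 3, 0]
  [0, 0, 3]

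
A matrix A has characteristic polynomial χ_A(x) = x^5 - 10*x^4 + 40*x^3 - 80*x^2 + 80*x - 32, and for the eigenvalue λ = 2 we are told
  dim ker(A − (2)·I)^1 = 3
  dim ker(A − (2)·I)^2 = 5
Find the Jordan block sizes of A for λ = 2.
Block sizes for λ = 2: [2, 2, 1]

From the dimensions of kernels of powers, the number of Jordan blocks of size at least j is d_j − d_{j−1} where d_j = dim ker(N^j) (with d_0 = 0). Computing the differences gives [3, 2].
The number of blocks of size exactly k is (#blocks of size ≥ k) − (#blocks of size ≥ k + 1), so the partition is: 1 block(s) of size 1, 2 block(s) of size 2.
In nonincreasing order the block sizes are [2, 2, 1].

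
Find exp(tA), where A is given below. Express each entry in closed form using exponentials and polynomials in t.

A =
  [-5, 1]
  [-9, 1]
e^{tA} =
  [-3*t*exp(-2*t) + exp(-2*t), t*exp(-2*t)]
  [-9*t*exp(-2*t), 3*t*exp(-2*t) + exp(-2*t)]

Strategy: write A = P · J · P⁻¹ where J is a Jordan canonical form, so e^{tA} = P · e^{tJ} · P⁻¹, and e^{tJ} can be computed block-by-block.

A has Jordan form
J =
  [-2,  1]
  [ 0, -2]
(up to reordering of blocks).

Per-block formulas:
  For a 2×2 Jordan block J_2(-2): exp(t · J_2(-2)) = e^(-2t)·(I + t·N), where N is the 2×2 nilpotent shift.

After assembling e^{tJ} and conjugating by P, we get:

e^{tA} =
  [-3*t*exp(-2*t) + exp(-2*t), t*exp(-2*t)]
  [-9*t*exp(-2*t), 3*t*exp(-2*t) + exp(-2*t)]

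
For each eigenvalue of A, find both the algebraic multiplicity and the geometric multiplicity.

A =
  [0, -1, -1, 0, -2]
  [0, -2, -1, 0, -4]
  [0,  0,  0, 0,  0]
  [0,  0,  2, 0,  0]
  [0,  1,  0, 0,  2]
λ = 0: alg = 5, geom = 3

Step 1 — factor the characteristic polynomial to read off the algebraic multiplicities:
  χ_A(x) = x^5

Step 2 — compute geometric multiplicities via the rank-nullity identity g(λ) = n − rank(A − λI):
  rank(A − (0)·I) = 2, so dim ker(A − (0)·I) = n − 2 = 3

Summary:
  λ = 0: algebraic multiplicity = 5, geometric multiplicity = 3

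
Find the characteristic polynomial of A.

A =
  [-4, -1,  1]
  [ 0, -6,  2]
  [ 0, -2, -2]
x^3 + 12*x^2 + 48*x + 64

Expanding det(x·I − A) (e.g. by cofactor expansion or by noting that A is similar to its Jordan form J, which has the same characteristic polynomial as A) gives
  χ_A(x) = x^3 + 12*x^2 + 48*x + 64
which factors as (x + 4)^3. The eigenvalues (with algebraic multiplicities) are λ = -4 with multiplicity 3.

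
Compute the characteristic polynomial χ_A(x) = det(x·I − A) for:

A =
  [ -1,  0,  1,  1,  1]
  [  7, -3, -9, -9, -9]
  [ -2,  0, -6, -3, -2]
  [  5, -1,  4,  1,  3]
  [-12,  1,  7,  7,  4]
x^5 + 5*x^4 - 5*x^3 - 45*x^2 + 108

Expanding det(x·I − A) (e.g. by cofactor expansion or by noting that A is similar to its Jordan form J, which has the same characteristic polynomial as A) gives
  χ_A(x) = x^5 + 5*x^4 - 5*x^3 - 45*x^2 + 108
which factors as (x - 2)^2*(x + 3)^3. The eigenvalues (with algebraic multiplicities) are λ = -3 with multiplicity 3, λ = 2 with multiplicity 2.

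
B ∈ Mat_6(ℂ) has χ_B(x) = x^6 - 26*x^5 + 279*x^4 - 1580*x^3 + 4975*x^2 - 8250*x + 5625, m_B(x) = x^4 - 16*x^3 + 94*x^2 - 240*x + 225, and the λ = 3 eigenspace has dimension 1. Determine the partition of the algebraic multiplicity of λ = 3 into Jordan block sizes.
Block sizes for λ = 3: [2]

Step 1 — from the characteristic polynomial, algebraic multiplicity of λ = 3 is 2. From dim ker(B − (3)·I) = 1, there are exactly 1 Jordan blocks for λ = 3.
Step 2 — from the minimal polynomial, the factor (x − 3)^2 tells us the largest block for λ = 3 has size 2.
Step 3 — with total size 2, 1 blocks, and largest block 2, the block sizes (in nonincreasing order) are [2].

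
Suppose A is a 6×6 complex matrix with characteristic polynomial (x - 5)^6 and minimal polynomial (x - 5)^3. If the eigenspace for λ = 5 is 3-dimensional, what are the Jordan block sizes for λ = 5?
Block sizes for λ = 5: [3, 2, 1]

Step 1 — from the characteristic polynomial, algebraic multiplicity of λ = 5 is 6. From dim ker(A − (5)·I) = 3, there are exactly 3 Jordan blocks for λ = 5.
Step 2 — from the minimal polynomial, the factor (x − 5)^3 tells us the largest block for λ = 5 has size 3.
Step 3 — with total size 6, 3 blocks, and largest block 3, the block sizes (in nonincreasing order) are [3, 2, 1].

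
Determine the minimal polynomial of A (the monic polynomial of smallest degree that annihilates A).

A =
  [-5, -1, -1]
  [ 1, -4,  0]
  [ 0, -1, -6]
x^3 + 15*x^2 + 75*x + 125

The characteristic polynomial is χ_A(x) = (x + 5)^3, so the eigenvalues are known. The minimal polynomial is
  m_A(x) = Π_λ (x − λ)^{k_λ}
where k_λ is the size of the *largest* Jordan block for λ (equivalently, the smallest k with (A − λI)^k v = 0 for every generalised eigenvector v of λ).

  λ = -5: largest Jordan block has size 3, contributing (x + 5)^3

So m_A(x) = (x + 5)^3 = x^3 + 15*x^2 + 75*x + 125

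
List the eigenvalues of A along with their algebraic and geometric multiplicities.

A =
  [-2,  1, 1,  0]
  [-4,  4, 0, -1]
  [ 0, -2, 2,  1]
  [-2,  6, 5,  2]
λ = 0: alg = 2, geom = 1; λ = 3: alg = 2, geom = 1

Step 1 — factor the characteristic polynomial to read off the algebraic multiplicities:
  χ_A(x) = x^2*(x - 3)^2

Step 2 — compute geometric multiplicities via the rank-nullity identity g(λ) = n − rank(A − λI):
  rank(A − (0)·I) = 3, so dim ker(A − (0)·I) = n − 3 = 1
  rank(A − (3)·I) = 3, so dim ker(A − (3)·I) = n − 3 = 1

Summary:
  λ = 0: algebraic multiplicity = 2, geometric multiplicity = 1
  λ = 3: algebraic multiplicity = 2, geometric multiplicity = 1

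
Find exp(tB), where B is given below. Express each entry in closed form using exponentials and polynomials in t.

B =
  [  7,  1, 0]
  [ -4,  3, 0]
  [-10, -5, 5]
e^{tB} =
  [2*t*exp(5*t) + exp(5*t), t*exp(5*t), 0]
  [-4*t*exp(5*t), -2*t*exp(5*t) + exp(5*t), 0]
  [-10*t*exp(5*t), -5*t*exp(5*t), exp(5*t)]

Strategy: write B = P · J · P⁻¹ where J is a Jordan canonical form, so e^{tB} = P · e^{tJ} · P⁻¹, and e^{tJ} can be computed block-by-block.

B has Jordan form
J =
  [5, 1, 0]
  [0, 5, 0]
  [0, 0, 5]
(up to reordering of blocks).

Per-block formulas:
  For a 1×1 block at λ = 5: exp(t · [5]) = [e^(5t)].
  For a 2×2 Jordan block J_2(5): exp(t · J_2(5)) = e^(5t)·(I + t·N), where N is the 2×2 nilpotent shift.

After assembling e^{tJ} and conjugating by P, we get:

e^{tB} =
  [2*t*exp(5*t) + exp(5*t), t*exp(5*t), 0]
  [-4*t*exp(5*t), -2*t*exp(5*t) + exp(5*t), 0]
  [-10*t*exp(5*t), -5*t*exp(5*t), exp(5*t)]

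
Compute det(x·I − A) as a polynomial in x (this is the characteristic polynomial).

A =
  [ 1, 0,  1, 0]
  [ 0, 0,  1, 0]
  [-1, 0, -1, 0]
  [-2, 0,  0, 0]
x^4

Expanding det(x·I − A) (e.g. by cofactor expansion or by noting that A is similar to its Jordan form J, which has the same characteristic polynomial as A) gives
  χ_A(x) = x^4
which factors as x^4. The eigenvalues (with algebraic multiplicities) are λ = 0 with multiplicity 4.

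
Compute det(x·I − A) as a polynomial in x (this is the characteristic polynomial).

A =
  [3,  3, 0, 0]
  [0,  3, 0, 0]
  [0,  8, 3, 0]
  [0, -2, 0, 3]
x^4 - 12*x^3 + 54*x^2 - 108*x + 81

Expanding det(x·I − A) (e.g. by cofactor expansion or by noting that A is similar to its Jordan form J, which has the same characteristic polynomial as A) gives
  χ_A(x) = x^4 - 12*x^3 + 54*x^2 - 108*x + 81
which factors as (x - 3)^4. The eigenvalues (with algebraic multiplicities) are λ = 3 with multiplicity 4.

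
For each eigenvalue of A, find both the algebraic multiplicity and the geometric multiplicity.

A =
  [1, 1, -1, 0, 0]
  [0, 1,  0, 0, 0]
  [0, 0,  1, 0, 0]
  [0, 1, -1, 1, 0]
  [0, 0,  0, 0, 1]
λ = 1: alg = 5, geom = 4

Step 1 — factor the characteristic polynomial to read off the algebraic multiplicities:
  χ_A(x) = (x - 1)^5

Step 2 — compute geometric multiplicities via the rank-nullity identity g(λ) = n − rank(A − λI):
  rank(A − (1)·I) = 1, so dim ker(A − (1)·I) = n − 1 = 4

Summary:
  λ = 1: algebraic multiplicity = 5, geometric multiplicity = 4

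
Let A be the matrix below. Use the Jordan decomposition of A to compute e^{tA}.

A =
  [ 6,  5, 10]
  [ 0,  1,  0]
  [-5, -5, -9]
e^{tA} =
  [2*exp(t) - exp(-4*t), exp(t) - exp(-4*t), 2*exp(t) - 2*exp(-4*t)]
  [0, exp(t), 0]
  [-exp(t) + exp(-4*t), -exp(t) + exp(-4*t), -exp(t) + 2*exp(-4*t)]

Strategy: write A = P · J · P⁻¹ where J is a Jordan canonical form, so e^{tA} = P · e^{tJ} · P⁻¹, and e^{tJ} can be computed block-by-block.

A has Jordan form
J =
  [-4, 0, 0]
  [ 0, 1, 0]
  [ 0, 0, 1]
(up to reordering of blocks).

Per-block formulas:
  For a 1×1 block at λ = 1: exp(t · [1]) = [e^(1t)].
  For a 1×1 block at λ = -4: exp(t · [-4]) = [e^(-4t)].

After assembling e^{tJ} and conjugating by P, we get:

e^{tA} =
  [2*exp(t) - exp(-4*t), exp(t) - exp(-4*t), 2*exp(t) - 2*exp(-4*t)]
  [0, exp(t), 0]
  [-exp(t) + exp(-4*t), -exp(t) + exp(-4*t), -exp(t) + 2*exp(-4*t)]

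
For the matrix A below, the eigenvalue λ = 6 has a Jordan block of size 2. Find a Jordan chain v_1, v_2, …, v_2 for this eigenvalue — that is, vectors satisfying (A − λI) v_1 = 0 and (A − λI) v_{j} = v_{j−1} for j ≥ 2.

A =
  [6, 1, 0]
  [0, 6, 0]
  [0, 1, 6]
A Jordan chain for λ = 6 of length 2:
v_1 = (1, 0, 1)ᵀ
v_2 = (0, 1, 0)ᵀ

Let N = A − (6)·I. We want v_2 with N^2 v_2 = 0 but N^1 v_2 ≠ 0; then v_{j-1} := N · v_j for j = 2, …, 2.

Pick v_2 = (0, 1, 0)ᵀ.
Then v_1 = N · v_2 = (1, 0, 1)ᵀ.

Sanity check: (A − (6)·I) v_1 = (0, 0, 0)ᵀ = 0. ✓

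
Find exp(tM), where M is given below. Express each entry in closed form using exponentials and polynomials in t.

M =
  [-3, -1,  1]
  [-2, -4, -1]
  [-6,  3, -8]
e^{tM} =
  [2*t*exp(-5*t) + exp(-5*t), -t*exp(-5*t), t*exp(-5*t)]
  [-2*t*exp(-5*t), t*exp(-5*t) + exp(-5*t), -t*exp(-5*t)]
  [-6*t*exp(-5*t), 3*t*exp(-5*t), -3*t*exp(-5*t) + exp(-5*t)]

Strategy: write M = P · J · P⁻¹ where J is a Jordan canonical form, so e^{tM} = P · e^{tJ} · P⁻¹, and e^{tJ} can be computed block-by-block.

M has Jordan form
J =
  [-5,  1,  0]
  [ 0, -5,  0]
  [ 0,  0, -5]
(up to reordering of blocks).

Per-block formulas:
  For a 1×1 block at λ = -5: exp(t · [-5]) = [e^(-5t)].
  For a 2×2 Jordan block J_2(-5): exp(t · J_2(-5)) = e^(-5t)·(I + t·N), where N is the 2×2 nilpotent shift.

After assembling e^{tJ} and conjugating by P, we get:

e^{tM} =
  [2*t*exp(-5*t) + exp(-5*t), -t*exp(-5*t), t*exp(-5*t)]
  [-2*t*exp(-5*t), t*exp(-5*t) + exp(-5*t), -t*exp(-5*t)]
  [-6*t*exp(-5*t), 3*t*exp(-5*t), -3*t*exp(-5*t) + exp(-5*t)]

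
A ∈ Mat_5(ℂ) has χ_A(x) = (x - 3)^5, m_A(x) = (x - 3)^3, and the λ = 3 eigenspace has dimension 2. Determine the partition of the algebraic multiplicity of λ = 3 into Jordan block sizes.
Block sizes for λ = 3: [3, 2]

Step 1 — from the characteristic polynomial, algebraic multiplicity of λ = 3 is 5. From dim ker(A − (3)·I) = 2, there are exactly 2 Jordan blocks for λ = 3.
Step 2 — from the minimal polynomial, the factor (x − 3)^3 tells us the largest block for λ = 3 has size 3.
Step 3 — with total size 5, 2 blocks, and largest block 3, the block sizes (in nonincreasing order) are [3, 2].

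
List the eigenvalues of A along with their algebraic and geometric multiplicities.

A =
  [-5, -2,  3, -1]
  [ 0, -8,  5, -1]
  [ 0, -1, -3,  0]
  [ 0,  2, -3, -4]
λ = -5: alg = 4, geom = 2

Step 1 — factor the characteristic polynomial to read off the algebraic multiplicities:
  χ_A(x) = (x + 5)^4

Step 2 — compute geometric multiplicities via the rank-nullity identity g(λ) = n − rank(A − λI):
  rank(A − (-5)·I) = 2, so dim ker(A − (-5)·I) = n − 2 = 2

Summary:
  λ = -5: algebraic multiplicity = 4, geometric multiplicity = 2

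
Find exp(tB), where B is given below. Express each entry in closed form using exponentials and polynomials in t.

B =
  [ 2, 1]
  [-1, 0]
e^{tB} =
  [t*exp(t) + exp(t), t*exp(t)]
  [-t*exp(t), -t*exp(t) + exp(t)]

Strategy: write B = P · J · P⁻¹ where J is a Jordan canonical form, so e^{tB} = P · e^{tJ} · P⁻¹, and e^{tJ} can be computed block-by-block.

B has Jordan form
J =
  [1, 1]
  [0, 1]
(up to reordering of blocks).

Per-block formulas:
  For a 2×2 Jordan block J_2(1): exp(t · J_2(1)) = e^(1t)·(I + t·N), where N is the 2×2 nilpotent shift.

After assembling e^{tJ} and conjugating by P, we get:

e^{tB} =
  [t*exp(t) + exp(t), t*exp(t)]
  [-t*exp(t), -t*exp(t) + exp(t)]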